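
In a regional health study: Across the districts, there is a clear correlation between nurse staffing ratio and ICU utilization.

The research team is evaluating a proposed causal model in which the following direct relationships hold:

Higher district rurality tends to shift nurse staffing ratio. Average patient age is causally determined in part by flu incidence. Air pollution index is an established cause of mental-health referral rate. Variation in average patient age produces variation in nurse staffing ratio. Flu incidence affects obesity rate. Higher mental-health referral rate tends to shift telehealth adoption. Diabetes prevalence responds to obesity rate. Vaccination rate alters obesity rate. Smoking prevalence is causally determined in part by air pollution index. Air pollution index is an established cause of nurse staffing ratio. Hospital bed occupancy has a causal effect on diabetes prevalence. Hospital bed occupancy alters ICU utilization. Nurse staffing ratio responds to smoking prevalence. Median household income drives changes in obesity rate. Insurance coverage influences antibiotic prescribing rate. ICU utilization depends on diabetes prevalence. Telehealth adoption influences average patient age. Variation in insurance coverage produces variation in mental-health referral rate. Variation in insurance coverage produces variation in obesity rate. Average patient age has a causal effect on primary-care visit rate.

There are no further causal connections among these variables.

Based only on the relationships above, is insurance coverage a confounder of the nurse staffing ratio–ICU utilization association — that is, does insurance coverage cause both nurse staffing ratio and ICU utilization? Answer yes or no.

yes

Insurance coverage has a causal path to nurse staffing ratio (insurance coverage → mental-health referral rate → telehealth adoption → average patient age → nurse staffing ratio) and to ICU utilization (insurance coverage → obesity rate → diabetes prevalence → ICU utilization), so it is a common cause of both — a confounder.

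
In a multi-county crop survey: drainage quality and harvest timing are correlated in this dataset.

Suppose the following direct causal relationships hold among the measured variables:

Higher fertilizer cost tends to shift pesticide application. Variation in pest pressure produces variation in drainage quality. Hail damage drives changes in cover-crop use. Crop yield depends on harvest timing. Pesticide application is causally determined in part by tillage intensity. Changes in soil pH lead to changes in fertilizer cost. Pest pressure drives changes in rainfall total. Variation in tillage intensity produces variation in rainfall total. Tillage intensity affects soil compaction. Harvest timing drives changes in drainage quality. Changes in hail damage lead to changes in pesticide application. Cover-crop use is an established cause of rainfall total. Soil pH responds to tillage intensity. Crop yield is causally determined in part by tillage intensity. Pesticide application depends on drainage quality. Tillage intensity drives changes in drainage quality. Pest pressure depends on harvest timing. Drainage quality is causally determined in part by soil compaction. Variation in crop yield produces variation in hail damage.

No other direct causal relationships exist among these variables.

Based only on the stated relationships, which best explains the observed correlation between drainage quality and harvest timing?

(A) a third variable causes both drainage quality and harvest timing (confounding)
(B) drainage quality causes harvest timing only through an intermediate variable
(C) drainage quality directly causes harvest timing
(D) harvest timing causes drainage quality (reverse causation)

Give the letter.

D

The stated link runs harvest timing → drainage quality; drainage quality has no causal path to harvest timing. No variable causes both, so confounding is ruled out. The correlation reflects reverse causation.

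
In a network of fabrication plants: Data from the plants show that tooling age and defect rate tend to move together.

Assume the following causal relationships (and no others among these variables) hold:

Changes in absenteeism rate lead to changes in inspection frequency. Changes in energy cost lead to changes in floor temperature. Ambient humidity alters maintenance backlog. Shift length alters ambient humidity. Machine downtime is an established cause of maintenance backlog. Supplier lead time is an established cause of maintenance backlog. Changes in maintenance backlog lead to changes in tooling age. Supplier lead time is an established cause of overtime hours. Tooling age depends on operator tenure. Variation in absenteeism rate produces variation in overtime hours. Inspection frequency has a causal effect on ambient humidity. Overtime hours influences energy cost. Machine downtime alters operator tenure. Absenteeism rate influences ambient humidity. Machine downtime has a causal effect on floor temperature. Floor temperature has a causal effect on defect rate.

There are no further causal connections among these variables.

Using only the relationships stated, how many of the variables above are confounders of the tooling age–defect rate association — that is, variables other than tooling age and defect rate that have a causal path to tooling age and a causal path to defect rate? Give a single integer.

The common causes are: absenteeism rate (to tooling age via absenteeism rate → ambient humidity → maintenance backlog → tooling age; to defect rate via absenteeism rate → overtime hours → energy cost → floor temperature → defect rate); machine downtime (to tooling age via machine downtime → operator tenure → tooling age; to defect rate via machine downtime → floor temperature → defect rate); supplier lead time (to tooling age via supplier lead time → maintenance backlog → tooling age; to defect rate via supplier lead time → overtime hours → energy cost → floor temperature → defect rate).
Every other variable lacks a causal path to at least one of tooling age and defect rate.

3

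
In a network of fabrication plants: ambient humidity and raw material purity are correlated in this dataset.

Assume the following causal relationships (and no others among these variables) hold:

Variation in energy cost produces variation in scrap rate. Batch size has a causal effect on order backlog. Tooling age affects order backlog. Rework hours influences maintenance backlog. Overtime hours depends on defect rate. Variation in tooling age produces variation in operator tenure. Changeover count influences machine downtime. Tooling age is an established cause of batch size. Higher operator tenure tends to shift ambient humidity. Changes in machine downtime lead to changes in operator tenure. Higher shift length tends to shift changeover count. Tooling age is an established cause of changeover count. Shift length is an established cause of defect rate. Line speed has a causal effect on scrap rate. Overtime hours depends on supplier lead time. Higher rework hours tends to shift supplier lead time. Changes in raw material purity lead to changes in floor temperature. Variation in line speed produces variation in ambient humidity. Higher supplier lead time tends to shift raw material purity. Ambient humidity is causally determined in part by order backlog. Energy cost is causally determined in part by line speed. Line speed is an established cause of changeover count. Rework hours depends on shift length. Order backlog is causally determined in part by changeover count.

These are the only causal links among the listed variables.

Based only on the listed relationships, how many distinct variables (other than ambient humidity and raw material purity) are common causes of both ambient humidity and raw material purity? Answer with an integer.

The common causes are: shift length (to ambient humidity via shift length → changeover count → order backlog → ambient humidity; to raw material purity via shift length → rework hours → supplier lead time → raw material purity).
Every other variable lacks a causal path to at least one of ambient humidity and raw material purity.

1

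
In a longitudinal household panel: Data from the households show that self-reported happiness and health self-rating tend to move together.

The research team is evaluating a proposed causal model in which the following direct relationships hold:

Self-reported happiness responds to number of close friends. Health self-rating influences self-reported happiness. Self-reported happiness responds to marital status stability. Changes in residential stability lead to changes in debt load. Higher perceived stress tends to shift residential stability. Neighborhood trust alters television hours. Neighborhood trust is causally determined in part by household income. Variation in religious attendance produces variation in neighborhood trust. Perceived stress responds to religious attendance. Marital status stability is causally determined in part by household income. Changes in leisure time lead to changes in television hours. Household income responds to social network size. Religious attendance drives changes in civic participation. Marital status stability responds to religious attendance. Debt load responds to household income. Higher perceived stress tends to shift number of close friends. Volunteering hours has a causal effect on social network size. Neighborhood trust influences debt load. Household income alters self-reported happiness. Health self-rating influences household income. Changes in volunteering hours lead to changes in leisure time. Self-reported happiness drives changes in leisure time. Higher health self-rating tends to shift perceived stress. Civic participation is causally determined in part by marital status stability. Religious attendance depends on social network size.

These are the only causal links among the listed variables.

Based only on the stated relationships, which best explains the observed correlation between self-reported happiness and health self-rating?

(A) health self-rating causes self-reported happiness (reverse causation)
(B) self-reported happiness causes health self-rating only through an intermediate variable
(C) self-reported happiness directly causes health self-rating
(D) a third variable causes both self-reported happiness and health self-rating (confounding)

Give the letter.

The stated link runs health self-rating → self-reported happiness; self-reported happiness has no causal path to health self-rating. No variable causes both, so confounding is ruled out. The correlation reflects reverse causation.

A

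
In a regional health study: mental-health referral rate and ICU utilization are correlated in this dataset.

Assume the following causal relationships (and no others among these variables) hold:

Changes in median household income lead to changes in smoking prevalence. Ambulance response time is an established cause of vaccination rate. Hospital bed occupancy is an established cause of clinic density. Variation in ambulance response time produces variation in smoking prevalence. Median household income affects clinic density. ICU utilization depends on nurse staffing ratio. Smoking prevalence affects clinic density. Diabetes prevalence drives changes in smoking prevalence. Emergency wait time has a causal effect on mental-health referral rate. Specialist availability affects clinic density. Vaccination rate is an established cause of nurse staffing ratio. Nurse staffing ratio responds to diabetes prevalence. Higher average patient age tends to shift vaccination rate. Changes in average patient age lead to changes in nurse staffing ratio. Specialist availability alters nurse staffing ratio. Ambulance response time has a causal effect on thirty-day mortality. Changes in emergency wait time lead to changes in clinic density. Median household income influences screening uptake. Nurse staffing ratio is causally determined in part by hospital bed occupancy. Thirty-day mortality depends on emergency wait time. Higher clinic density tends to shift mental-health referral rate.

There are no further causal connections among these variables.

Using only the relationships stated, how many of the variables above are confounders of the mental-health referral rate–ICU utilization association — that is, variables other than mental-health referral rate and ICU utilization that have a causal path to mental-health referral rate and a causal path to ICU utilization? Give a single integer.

4

The common causes are: ambulance response time (to mental-health referral rate via ambulance response time → smoking prevalence → clinic density → mental-health referral rate; to ICU utilization via ambulance response time → vaccination rate → nurse staffing ratio → ICU utilization); diabetes prevalence (to mental-health referral rate via diabetes prevalence → smoking prevalence → clinic density → mental-health referral rate; to ICU utilization via diabetes prevalence → nurse staffing ratio → ICU utilization); hospital bed occupancy (to mental-health referral rate via hospital bed occupancy → clinic density → mental-health referral rate; to ICU utilization via hospital bed occupancy → nurse staffing ratio → ICU utilization); specialist availability (to mental-health referral rate via specialist availability → clinic density → mental-health referral rate; to ICU utilization via specialist availability → nurse staffing ratio → ICU utilization).
Every other variable lacks a causal path to at least one of mental-health referral rate and ICU utilization.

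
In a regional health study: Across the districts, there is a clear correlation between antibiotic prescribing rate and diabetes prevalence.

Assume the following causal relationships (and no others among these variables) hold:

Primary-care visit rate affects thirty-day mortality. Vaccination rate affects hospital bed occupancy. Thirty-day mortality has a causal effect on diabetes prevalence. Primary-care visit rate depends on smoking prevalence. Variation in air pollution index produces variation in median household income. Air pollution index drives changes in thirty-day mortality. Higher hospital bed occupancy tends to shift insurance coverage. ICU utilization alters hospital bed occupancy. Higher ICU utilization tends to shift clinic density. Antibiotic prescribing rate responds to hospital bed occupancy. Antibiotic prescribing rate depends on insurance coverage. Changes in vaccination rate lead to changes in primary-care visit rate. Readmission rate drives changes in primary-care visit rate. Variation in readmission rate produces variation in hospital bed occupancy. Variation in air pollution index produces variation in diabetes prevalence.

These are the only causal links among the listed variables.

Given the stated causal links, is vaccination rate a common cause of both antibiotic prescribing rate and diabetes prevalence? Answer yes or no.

yes

Vaccination rate has a causal path to antibiotic prescribing rate (vaccination rate → hospital bed occupancy → antibiotic prescribing rate) and to diabetes prevalence (vaccination rate → primary-care visit rate → thirty-day mortality → diabetes prevalence), so it is a common cause of both — a confounder.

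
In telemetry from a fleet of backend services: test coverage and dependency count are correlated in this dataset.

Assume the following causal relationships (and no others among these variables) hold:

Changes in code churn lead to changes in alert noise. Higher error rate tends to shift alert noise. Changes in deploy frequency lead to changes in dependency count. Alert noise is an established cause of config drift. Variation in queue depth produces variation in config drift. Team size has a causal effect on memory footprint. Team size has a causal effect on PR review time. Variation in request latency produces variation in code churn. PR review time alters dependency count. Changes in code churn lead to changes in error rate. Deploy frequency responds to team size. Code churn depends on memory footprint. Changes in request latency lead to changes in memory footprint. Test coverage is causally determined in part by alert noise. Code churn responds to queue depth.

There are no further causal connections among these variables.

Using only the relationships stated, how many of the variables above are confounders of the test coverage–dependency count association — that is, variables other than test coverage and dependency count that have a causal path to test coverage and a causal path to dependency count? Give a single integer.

1

The common causes are: team size (to test coverage via team size → memory footprint → code churn → alert noise → test coverage; to dependency count via team size → deploy frequency → dependency count).
Every other variable lacks a causal path to at least one of test coverage and dependency count.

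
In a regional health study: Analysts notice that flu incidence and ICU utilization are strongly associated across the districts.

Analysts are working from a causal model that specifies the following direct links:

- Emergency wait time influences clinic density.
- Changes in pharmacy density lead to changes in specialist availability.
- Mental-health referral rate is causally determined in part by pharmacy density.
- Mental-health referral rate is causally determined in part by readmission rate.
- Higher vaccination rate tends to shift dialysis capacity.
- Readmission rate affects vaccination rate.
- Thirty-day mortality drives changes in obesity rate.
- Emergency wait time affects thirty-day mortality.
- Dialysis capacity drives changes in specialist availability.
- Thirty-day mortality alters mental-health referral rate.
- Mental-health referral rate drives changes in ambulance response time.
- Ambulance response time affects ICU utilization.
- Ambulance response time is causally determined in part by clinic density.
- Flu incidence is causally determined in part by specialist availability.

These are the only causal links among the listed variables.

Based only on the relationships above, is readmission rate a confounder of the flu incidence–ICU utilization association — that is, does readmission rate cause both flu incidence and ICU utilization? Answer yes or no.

Readmission rate has a causal path to flu incidence (readmission rate → vaccination rate → dialysis capacity → specialist availability → flu incidence) and to ICU utilization (readmission rate → mental-health referral rate → ambulance response time → ICU utilization), so it is a common cause of both — a confounder.

yes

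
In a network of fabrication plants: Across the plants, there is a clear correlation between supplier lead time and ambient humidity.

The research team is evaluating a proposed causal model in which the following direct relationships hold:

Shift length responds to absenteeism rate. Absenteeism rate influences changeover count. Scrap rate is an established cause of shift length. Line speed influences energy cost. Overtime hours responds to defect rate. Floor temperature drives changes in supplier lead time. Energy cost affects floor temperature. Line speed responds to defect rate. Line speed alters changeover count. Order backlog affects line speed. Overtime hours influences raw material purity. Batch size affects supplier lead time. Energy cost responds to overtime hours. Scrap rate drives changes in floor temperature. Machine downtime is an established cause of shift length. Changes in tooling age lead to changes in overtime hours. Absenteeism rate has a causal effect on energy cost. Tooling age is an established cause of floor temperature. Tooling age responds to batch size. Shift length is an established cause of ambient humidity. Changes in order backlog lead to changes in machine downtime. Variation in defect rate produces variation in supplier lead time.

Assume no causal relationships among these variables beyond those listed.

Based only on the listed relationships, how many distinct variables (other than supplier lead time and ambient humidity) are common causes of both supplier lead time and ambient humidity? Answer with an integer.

The common causes are: absenteeism rate (to supplier lead time via absenteeism rate → energy cost → floor temperature → supplier lead time; to ambient humidity via absenteeism rate → shift length → ambient humidity); order backlog (to supplier lead time via order backlog → line speed → energy cost → floor temperature → supplier lead time; to ambient humidity via order backlog → machine downtime → shift length → ambient humidity); scrap rate (to supplier lead time via scrap rate → floor temperature → supplier lead time; to ambient humidity via scrap rate → shift length → ambient humidity).
Every other variable lacks a causal path to at least one of supplier lead time and ambient humidity.

3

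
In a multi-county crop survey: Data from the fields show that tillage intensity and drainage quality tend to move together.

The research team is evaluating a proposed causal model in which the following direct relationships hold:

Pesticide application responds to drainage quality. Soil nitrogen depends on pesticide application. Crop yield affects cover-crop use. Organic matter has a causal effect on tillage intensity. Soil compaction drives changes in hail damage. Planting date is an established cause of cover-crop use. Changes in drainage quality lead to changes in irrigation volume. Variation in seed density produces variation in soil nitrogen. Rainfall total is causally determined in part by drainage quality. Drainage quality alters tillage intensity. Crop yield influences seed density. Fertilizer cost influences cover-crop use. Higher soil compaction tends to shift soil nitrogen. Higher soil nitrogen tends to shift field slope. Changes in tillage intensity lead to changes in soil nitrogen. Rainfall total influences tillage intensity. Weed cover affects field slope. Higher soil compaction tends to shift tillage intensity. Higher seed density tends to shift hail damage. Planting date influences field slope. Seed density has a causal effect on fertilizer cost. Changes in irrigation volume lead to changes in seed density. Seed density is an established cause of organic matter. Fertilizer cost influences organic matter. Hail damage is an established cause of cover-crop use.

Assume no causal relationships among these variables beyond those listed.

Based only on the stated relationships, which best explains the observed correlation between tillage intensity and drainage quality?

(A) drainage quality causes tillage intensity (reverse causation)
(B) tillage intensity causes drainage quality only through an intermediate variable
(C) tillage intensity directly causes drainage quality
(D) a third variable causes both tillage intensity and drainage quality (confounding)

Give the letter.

The stated link runs drainage quality → tillage intensity; tillage intensity has no causal path to drainage quality. No variable causes both, so confounding is ruled out. The correlation reflects reverse causation.

A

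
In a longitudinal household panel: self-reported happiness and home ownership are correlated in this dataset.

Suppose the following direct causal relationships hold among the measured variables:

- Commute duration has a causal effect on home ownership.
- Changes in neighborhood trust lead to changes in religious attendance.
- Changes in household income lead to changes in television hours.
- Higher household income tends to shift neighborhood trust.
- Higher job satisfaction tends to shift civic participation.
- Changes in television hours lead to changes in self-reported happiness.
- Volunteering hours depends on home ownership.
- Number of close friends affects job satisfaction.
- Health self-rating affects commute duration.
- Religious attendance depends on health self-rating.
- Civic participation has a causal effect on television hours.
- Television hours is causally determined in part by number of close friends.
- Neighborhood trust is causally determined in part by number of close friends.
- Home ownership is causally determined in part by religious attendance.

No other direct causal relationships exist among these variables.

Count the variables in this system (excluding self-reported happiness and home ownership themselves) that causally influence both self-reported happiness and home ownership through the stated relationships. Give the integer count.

2

The common causes are: household income (to self-reported happiness via household income → television hours → self-reported happiness; to home ownership via household income → neighborhood trust → religious attendance → home ownership); number of close friends (to self-reported happiness via number of close friends → television hours → self-reported happiness; to home ownership via number of close friends → neighborhood trust → religious attendance → home ownership).
Every other variable lacks a causal path to at least one of self-reported happiness and home ownership.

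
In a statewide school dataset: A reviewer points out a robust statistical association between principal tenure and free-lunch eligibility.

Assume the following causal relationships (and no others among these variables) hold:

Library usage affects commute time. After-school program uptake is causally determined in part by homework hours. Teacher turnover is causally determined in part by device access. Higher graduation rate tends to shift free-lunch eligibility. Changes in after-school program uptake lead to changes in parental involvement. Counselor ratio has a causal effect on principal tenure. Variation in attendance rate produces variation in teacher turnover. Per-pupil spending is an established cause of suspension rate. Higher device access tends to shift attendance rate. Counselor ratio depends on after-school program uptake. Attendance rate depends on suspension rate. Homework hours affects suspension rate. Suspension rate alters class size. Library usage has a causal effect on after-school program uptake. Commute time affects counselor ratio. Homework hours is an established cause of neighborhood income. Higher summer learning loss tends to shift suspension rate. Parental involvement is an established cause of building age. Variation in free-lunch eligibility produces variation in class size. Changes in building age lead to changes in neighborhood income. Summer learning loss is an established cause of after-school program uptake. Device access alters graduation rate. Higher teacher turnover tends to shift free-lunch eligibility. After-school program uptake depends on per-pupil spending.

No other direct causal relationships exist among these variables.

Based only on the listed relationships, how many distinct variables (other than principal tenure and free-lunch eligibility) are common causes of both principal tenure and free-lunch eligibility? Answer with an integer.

3

The common causes are: homework hours (to principal tenure via homework hours → after-school program uptake → counselor ratio → principal tenure; to free-lunch eligibility via homework hours → suspension rate → attendance rate → teacher turnover → free-lunch eligibility); per-pupil spending (to principal tenure via per-pupil spending → after-school program uptake → counselor ratio → principal tenure; to free-lunch eligibility via per-pupil spending → suspension rate → attendance rate → teacher turnover → free-lunch eligibility); summer learning loss (to principal tenure via summer learning loss → after-school program uptake → counselor ratio → principal tenure; to free-lunch eligibility via summer learning loss → suspension rate → attendance rate → teacher turnover → free-lunch eligibility).
Every other variable lacks a causal path to at least one of principal tenure and free-lunch eligibility.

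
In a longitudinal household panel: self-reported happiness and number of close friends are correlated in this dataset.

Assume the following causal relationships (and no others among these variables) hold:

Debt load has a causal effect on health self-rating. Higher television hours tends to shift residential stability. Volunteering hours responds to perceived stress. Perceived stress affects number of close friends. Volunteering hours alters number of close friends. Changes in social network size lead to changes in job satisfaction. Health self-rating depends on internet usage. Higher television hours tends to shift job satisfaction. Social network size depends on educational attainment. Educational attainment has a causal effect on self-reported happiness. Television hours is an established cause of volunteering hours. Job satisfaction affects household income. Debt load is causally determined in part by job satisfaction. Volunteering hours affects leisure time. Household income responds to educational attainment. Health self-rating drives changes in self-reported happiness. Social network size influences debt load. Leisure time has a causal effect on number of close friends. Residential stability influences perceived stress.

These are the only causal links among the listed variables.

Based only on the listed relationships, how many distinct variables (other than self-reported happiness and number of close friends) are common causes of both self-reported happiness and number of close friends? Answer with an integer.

1

The common causes are: television hours (to self-reported happiness via television hours → job satisfaction → debt load → health self-rating → self-reported happiness; to number of close friends via television hours → volunteering hours → number of close friends).
Every other variable lacks a causal path to at least one of self-reported happiness and number of close friends.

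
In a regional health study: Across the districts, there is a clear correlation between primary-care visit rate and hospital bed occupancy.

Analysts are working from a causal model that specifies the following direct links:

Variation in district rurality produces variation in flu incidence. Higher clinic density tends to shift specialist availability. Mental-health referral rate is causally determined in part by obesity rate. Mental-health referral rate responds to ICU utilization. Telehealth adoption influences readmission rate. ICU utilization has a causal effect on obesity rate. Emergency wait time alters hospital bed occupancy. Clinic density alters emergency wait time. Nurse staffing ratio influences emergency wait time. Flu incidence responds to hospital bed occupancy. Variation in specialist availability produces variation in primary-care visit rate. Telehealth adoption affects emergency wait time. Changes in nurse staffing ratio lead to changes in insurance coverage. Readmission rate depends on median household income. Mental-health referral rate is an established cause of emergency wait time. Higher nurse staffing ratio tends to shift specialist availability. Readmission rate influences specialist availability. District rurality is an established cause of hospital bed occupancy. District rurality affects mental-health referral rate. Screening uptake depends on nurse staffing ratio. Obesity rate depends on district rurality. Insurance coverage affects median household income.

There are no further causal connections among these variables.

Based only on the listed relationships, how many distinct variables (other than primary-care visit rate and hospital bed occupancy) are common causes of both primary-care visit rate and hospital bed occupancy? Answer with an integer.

The common causes are: clinic density (to primary-care visit rate via clinic density → specialist availability → primary-care visit rate; to hospital bed occupancy via clinic density → emergency wait time → hospital bed occupancy); nurse staffing ratio (to primary-care visit rate via nurse staffing ratio → specialist availability → primary-care visit rate; to hospital bed occupancy via nurse staffing ratio → emergency wait time → hospital bed occupancy); telehealth adoption (to primary-care visit rate via telehealth adoption → readmission rate → specialist availability → primary-care visit rate; to hospital bed occupancy via telehealth adoption → emergency wait time → hospital bed occupancy).
Every other variable lacks a causal path to at least one of primary-care visit rate and hospital bed occupancy.

3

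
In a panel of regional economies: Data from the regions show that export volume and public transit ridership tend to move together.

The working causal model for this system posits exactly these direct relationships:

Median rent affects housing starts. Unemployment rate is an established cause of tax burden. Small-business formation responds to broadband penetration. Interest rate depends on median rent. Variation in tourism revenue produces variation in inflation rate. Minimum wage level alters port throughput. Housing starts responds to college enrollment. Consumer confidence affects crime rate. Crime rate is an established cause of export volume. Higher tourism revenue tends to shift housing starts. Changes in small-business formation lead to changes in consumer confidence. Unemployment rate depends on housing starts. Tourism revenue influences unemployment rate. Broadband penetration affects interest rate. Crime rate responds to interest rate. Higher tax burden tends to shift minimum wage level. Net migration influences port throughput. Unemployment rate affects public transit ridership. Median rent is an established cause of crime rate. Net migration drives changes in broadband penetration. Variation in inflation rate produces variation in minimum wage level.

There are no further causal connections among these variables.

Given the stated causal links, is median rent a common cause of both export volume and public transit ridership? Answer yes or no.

yes

Median rent has a causal path to export volume (median rent → crime rate → export volume) and to public transit ridership (median rent → housing starts → unemployment rate → public transit ridership), so it is a common cause of both — a confounder.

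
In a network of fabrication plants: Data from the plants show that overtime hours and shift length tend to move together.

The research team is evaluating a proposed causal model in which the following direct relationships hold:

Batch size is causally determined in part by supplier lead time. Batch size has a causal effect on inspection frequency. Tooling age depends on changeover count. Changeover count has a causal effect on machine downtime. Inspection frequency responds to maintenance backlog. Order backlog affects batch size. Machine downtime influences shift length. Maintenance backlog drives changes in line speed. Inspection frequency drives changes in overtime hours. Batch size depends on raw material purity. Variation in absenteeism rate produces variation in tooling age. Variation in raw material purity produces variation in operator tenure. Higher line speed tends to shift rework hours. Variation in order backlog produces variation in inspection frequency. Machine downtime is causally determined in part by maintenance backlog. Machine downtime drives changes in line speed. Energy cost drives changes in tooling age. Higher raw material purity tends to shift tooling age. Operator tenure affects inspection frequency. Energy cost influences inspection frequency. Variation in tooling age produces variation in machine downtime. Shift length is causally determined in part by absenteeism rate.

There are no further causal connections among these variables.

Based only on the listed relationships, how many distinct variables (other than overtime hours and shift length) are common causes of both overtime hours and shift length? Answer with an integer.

The common causes are: energy cost (to overtime hours via energy cost → inspection frequency → overtime hours; to shift length via energy cost → tooling age → machine downtime → shift length); maintenance backlog (to overtime hours via maintenance backlog → inspection frequency → overtime hours; to shift length via maintenance backlog → machine downtime → shift length); raw material purity (to overtime hours via raw material purity → operator tenure → inspection frequency → overtime hours; to shift length via raw material purity → tooling age → machine downtime → shift length).
Every other variable lacks a causal path to at least one of overtime hours and shift length.

3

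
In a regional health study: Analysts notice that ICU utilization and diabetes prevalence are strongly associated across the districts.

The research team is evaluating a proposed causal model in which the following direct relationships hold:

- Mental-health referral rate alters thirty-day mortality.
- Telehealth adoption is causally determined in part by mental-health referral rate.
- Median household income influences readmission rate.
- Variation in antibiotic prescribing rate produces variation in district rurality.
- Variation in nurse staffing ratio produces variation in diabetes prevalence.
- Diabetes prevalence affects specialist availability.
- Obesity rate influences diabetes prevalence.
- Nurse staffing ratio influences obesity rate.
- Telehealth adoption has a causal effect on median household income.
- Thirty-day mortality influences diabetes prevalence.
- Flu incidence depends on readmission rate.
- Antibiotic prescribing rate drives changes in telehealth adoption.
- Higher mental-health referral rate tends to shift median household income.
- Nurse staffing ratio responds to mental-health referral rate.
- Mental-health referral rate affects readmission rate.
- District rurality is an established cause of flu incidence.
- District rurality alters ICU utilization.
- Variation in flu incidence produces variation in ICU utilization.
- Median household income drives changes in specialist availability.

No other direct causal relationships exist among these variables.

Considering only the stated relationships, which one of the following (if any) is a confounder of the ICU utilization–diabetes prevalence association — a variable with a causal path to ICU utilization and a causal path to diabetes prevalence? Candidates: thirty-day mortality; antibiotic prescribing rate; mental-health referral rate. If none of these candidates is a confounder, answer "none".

mental-health referral rate

Mental-health referral rate causes ICU utilization (mental-health referral rate → readmission rate → flu incidence → ICU utilization) and also causes diabetes prevalence (mental-health referral rate → thirty-day mortality → diabetes prevalence); it is a common cause of both.
Each of the other candidates lacks a causal path to at least one of ICU utilization and diabetes prevalence, so they do not confound the relationship.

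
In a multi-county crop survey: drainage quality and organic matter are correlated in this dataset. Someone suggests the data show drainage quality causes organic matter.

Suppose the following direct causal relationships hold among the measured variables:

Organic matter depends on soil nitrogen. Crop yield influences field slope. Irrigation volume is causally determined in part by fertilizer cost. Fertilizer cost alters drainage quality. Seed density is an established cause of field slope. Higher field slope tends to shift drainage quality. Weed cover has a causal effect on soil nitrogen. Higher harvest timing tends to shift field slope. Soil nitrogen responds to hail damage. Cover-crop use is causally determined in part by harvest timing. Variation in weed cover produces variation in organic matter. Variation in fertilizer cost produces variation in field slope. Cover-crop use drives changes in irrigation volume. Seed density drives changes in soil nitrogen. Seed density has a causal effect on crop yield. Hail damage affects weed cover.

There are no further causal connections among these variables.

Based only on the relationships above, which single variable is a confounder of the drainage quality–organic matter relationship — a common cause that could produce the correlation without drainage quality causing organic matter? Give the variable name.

seed density

Seed density has a causal path to drainage quality (seed density → field slope → drainage quality) and a separate causal path to organic matter (seed density → soil nitrogen → organic matter), so it is a common cause of both.
No stated relationship gives drainage quality a causal route to organic matter, so the correlation is explained by the shared upstream cause rather than a direct effect.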